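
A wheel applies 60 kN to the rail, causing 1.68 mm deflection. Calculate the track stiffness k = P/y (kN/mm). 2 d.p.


Track stiffness k = P / y
k = 60 / 1.68
k = 35.71 kN/mm

35.71


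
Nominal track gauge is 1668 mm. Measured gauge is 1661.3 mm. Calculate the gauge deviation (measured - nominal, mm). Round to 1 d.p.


Deviation = measured - nominal
Deviation = 1661.3 - 1668
Deviation = -6.7 mm

-6.7


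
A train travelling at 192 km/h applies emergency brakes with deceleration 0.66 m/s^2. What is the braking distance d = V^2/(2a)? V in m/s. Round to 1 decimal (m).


Convert speed: V = 192 / 3.6 = 53.3333 m/s
V^2 = 2844.4444
d = 2844.4444 / (2 * 0.66)
d = 2844.4444 / 1.32
d = 2154.9 m

2154.9


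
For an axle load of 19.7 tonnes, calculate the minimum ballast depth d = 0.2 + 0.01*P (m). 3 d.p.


d = 0.2 + 0.01 * 19.7
d = 0.2 + 0.197
d = 0.397 m

0.397


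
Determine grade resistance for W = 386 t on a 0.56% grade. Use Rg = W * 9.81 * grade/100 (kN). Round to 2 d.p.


Rg = W * 9.81 * grade / 100
Rg = 386 * 9.81 * 0.56 / 100
Rg = 3786.66 * 0.0056
Rg = 21.21 kN

21.21


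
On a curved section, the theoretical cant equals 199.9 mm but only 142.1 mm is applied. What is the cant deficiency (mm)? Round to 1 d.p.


Cant deficiency = equilibrium cant - actual cant
CD = 199.9 - 142.1
CD = 57.8 mm

57.8


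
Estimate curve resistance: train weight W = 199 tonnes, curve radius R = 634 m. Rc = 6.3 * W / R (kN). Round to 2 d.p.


Rc = 6.3 * W / R
Rc = 6.3 * 199 / 634
Rc = 1253.7 / 634
Rc = 1.98 kN

1.98


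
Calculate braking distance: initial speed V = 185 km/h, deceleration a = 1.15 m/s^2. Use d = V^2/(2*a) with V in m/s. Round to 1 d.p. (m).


Convert speed: V = 185 / 3.6 = 51.3889 m/s
V^2 = 2640.8179
d = 2640.8179 / (2 * 1.15)
d = 2640.8179 / 2.3
d = 1148.2 m

1148.2


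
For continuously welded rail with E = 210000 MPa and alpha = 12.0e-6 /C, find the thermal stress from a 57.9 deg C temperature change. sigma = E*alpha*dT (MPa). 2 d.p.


sigma = E * alpha * dT
sigma = 210000 * 12.0e-6 * 57.9
sigma = 2.52 * 57.9
sigma = 145.91 MPa

145.91


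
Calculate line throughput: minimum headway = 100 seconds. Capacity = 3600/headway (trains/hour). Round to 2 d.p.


Capacity = 3600 / headway
Capacity = 3600 / 100
Capacity = 36.00 trains/hour

36.00


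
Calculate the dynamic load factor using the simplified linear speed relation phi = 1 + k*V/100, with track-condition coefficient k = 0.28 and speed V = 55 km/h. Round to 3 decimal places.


phi = 1 + k * V / 100
phi = 1 + 0.28 * 55 / 100
phi = 1 + 0.154
phi = 1.154

1.154


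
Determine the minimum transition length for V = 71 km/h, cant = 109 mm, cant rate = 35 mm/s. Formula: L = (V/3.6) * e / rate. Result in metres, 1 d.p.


Convert speed: V = 71 / 3.6 = 19.7222 m/s
L = 19.7222 * 109 / 35
L = 2149.7222 / 35
L = 61.4 m

61.4


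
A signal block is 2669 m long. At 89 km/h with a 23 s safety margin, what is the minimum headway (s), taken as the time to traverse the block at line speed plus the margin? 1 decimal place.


V = 89 / 3.6 = 24.7222 m/s
Block traversal time = 2669 / 24.7222 = 107.9596 s
Headway = 107.9596 + 23
Headway = 131.0 s

131.0


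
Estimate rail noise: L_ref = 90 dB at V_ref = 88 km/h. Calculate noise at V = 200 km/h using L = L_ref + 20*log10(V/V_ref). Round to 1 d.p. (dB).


V/V_ref = 200 / 88 = 2.272727
log10(2.272727) = 0.356547
20 * 0.356547 = 7.1309
L = 90 + 7.1309 = 97.1 dB

97.1


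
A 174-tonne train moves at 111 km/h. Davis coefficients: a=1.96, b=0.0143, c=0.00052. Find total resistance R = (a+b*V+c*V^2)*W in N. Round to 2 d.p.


b*V = 0.0143 * 111 = 1.5873
c*V^2 = 0.00052 * 12321 = 6.40692
R_per_t = 1.96 + 1.5873 + 6.40692 = 9.95422 N/t
R_total = 9.95422 * 174 = 1732.03 N

1732.03


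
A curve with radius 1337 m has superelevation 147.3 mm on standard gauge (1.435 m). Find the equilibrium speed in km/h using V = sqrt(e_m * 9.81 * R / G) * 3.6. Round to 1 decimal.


Convert cant: e = 147.3 mm = 0.1473 m
V_ms = sqrt(0.1473 * 9.81 * 1337 / 1.435)
V_ms = sqrt(1346.329185) = 36.6924 m/s
V = 36.6924 * 3.6 = 132.1 km/h

132.1


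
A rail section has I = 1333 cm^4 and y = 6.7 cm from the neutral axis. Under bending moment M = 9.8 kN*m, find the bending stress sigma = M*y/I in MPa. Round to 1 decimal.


Convert units:
M = 9.8 kN*m = 9800000 N*mm
y = 6.7 cm = 67 mm
I = 1333 cm^4 = 13330000 mm^4
sigma = 9800000 * 67 / 13330000
sigma = 49.3 MPa

49.3


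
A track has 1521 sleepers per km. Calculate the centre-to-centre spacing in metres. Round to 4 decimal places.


Spacing = 1000 m / number of sleepers
Spacing = 1000 / 1521
Spacing = 0.6575 m

0.6575


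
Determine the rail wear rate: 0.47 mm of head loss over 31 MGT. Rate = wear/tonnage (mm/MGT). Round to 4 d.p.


Wear rate = total wear / cumulative tonnage
Rate = 0.47 / 31
Rate = 0.0152 mm/MGT

0.0152


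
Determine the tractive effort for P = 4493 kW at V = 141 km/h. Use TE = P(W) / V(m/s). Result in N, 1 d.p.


Convert: P = 4493 kW = 4493000 W
V = 141 / 3.6 = 39.1667 m/s
TE = 4493000 / 39.1667
TE = 114714.9 N

114714.9


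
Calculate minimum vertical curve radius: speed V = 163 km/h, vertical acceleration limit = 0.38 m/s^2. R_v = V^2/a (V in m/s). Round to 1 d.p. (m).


Convert speed: V = 163 / 3.6 = 45.2778 m/s
V^2 = 2050.0772 m^2/s^2
R_v = 2050.0772 / 0.38
R_v = 5394.9 m

5394.9


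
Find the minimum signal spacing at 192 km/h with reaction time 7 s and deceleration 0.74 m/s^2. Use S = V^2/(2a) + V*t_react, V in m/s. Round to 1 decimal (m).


V = 192 / 3.6 = 53.3333 m/s
Braking distance = 53.3333^2 / (2*0.74) = 1921.9219 m
Sighting distance = 53.3333 * 7 = 373.3333 m
S = 1921.9219 + 373.3333 = 2295.3 m

2295.3


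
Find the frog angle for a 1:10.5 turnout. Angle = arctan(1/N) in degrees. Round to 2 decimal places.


1/N = 1/10.5 = 0.095238
angle = arctan(0.095238) = 0.094952 rad
angle = 0.094952 * 180/pi = 5.44 degrees

5.44


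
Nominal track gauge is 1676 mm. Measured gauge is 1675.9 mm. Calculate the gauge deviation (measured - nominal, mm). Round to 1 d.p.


Deviation = measured - nominal
Deviation = 1675.9 - 1676
Deviation = -0.1 mm

-0.1


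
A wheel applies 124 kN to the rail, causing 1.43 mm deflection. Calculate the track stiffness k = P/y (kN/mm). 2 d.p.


Track stiffness k = P / y
k = 124 / 1.43
k = 86.71 kN/mm

86.71


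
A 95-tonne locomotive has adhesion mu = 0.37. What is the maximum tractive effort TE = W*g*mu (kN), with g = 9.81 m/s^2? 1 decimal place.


TE_max = W * g * mu
TE_max = 95 * 9.81 * 0.37
TE_max = 931.95 * 0.37
TE_max = 344.8 kN

344.8


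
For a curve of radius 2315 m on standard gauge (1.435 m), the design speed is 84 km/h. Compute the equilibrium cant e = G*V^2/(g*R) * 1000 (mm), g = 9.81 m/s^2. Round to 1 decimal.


Convert speed: V = 84 / 3.6 = 23.3333 m/s
Apply formula: e = 1.435 * 23.3333^2 / (9.81 * 2315)
e = 1.435 * 544.4444 / 22710.15
e = 0.034402 m = 34.4 mm

34.4


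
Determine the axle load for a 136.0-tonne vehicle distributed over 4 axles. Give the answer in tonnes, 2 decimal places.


Load per axle = total weight / number of axles
Load = 136.0 / 4
Load = 34.00 tonnes

34.00


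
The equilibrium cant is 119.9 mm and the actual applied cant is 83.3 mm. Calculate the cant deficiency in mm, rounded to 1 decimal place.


Cant deficiency = equilibrium cant - actual cant
CD = 119.9 - 83.3
CD = 36.6 mm

36.6


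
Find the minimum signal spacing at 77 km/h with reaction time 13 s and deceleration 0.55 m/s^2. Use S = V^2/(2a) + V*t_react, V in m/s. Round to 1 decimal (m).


V = 77 / 3.6 = 21.3889 m/s
Braking distance = 21.3889^2 / (2*0.55) = 415.8951 m
Sighting distance = 21.3889 * 13 = 278.0556 m
S = 415.8951 + 278.0556 = 694.0 m

694.0


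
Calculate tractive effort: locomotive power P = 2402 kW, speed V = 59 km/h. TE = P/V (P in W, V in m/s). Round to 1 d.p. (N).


Convert: P = 2402 kW = 2402000 W
V = 59 / 3.6 = 16.3889 m/s
TE = 2402000 / 16.3889
TE = 146562.7 N

146562.7


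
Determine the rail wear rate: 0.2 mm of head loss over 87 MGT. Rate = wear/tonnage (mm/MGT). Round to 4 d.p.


Wear rate = total wear / cumulative tonnage
Rate = 0.2 / 87
Rate = 0.0023 mm/MGT

0.0023


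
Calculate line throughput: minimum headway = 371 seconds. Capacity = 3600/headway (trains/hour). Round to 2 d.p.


Capacity = 3600 / headway
Capacity = 3600 / 371
Capacity = 9.70 trains/hour

9.70


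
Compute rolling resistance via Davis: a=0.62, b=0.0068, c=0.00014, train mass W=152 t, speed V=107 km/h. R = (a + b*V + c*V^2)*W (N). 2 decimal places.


b*V = 0.0068 * 107 = 0.7276
c*V^2 = 0.00014 * 11449 = 1.60286
R_per_t = 0.62 + 0.7276 + 1.60286 = 2.95046 N/t
R_total = 2.95046 * 152 = 448.47 N

448.47


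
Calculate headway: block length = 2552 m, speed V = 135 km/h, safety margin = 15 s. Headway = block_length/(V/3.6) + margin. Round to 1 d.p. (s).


V = 135 / 3.6 = 37.5 m/s
Block traversal time = 2552 / 37.5 = 68.0533 s
Headway = 68.0533 + 15
Headway = 83.1 s

83.1


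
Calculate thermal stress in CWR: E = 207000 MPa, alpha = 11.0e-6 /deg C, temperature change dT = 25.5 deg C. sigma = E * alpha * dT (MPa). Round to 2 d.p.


sigma = E * alpha * dT
sigma = 207000 * 11.0e-6 * 25.5
sigma = 2.277 * 25.5
sigma = 58.06 MPa

58.06


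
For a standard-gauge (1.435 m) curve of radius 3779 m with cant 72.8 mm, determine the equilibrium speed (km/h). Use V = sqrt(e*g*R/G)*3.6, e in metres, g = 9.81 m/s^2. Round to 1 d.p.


Convert cant: e = 72.8 mm = 0.0728 m
V_ms = sqrt(0.0728 * 9.81 * 3779 / 1.435)
V_ms = sqrt(1880.725346) = 43.3673 m/s
V = 43.3673 * 3.6 = 156.1 km/h

156.1


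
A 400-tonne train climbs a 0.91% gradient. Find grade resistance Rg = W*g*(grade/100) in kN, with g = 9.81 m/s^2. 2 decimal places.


Rg = W * 9.81 * grade / 100
Rg = 400 * 9.81 * 0.91 / 100
Rg = 3924.0 * 0.0091
Rg = 35.71 kN

35.71


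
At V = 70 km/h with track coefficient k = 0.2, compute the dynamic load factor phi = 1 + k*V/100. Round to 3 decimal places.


phi = 1 + k * V / 100
phi = 1 + 0.2 * 70 / 100
phi = 1 + 0.14
phi = 1.140

1.140


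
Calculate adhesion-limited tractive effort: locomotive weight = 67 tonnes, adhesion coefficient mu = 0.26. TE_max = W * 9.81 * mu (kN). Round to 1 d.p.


TE_max = W * g * mu
TE_max = 67 * 9.81 * 0.26
TE_max = 657.27 * 0.26
TE_max = 170.9 kN

170.9


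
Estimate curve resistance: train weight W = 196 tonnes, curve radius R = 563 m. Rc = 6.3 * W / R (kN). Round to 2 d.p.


Rc = 6.3 * W / R
Rc = 6.3 * 196 / 563
Rc = 1234.8 / 563
Rc = 2.19 kN

2.19


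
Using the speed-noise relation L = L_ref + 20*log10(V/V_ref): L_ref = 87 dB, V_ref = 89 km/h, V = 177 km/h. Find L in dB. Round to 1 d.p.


V/V_ref = 177 / 89 = 1.988764
log10(1.988764) = 0.298583
20 * 0.298583 = 5.9717
L = 87 + 5.9717 = 93.0 dB

93.0


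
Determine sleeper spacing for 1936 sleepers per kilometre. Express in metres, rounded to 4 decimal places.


Spacing = 1000 m / number of sleepers
Spacing = 1000 / 1936
Spacing = 0.5165 m

0.5165


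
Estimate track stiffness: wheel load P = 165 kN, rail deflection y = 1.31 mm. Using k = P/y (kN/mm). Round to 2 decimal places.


Track stiffness k = P / y
k = 165 / 1.31
k = 125.95 kN/mm

125.95


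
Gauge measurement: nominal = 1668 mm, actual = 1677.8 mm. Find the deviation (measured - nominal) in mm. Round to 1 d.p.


Deviation = measured - nominal
Deviation = 1677.8 - 1668
Deviation = 9.8 mm

9.8


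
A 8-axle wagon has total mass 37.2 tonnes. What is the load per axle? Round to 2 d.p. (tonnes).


Load per axle = total weight / number of axles
Load = 37.2 / 8
Load = 4.65 tonnes

4.65


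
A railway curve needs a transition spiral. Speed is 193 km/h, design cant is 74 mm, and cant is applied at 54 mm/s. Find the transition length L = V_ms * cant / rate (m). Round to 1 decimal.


Convert speed: V = 193 / 3.6 = 53.6111 m/s
L = 53.6111 * 74 / 54
L = 3967.2222 / 54
L = 73.5 m

73.5


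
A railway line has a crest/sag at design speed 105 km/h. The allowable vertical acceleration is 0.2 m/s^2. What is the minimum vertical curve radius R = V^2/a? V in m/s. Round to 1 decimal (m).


Convert speed: V = 105 / 3.6 = 29.1667 m/s
V^2 = 850.6944 m^2/s^2
R_v = 850.6944 / 0.2
R_v = 4253.5 m

4253.5


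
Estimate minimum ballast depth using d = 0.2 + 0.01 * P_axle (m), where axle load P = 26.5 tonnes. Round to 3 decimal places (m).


d = 0.2 + 0.01 * 26.5
d = 0.2 + 0.265
d = 0.465 m

0.465


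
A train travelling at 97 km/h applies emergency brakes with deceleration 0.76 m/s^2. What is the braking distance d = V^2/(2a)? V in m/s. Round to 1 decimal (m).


Convert speed: V = 97 / 3.6 = 26.9444 m/s
V^2 = 726.0031
d = 726.0031 / (2 * 0.76)
d = 726.0031 / 1.52
d = 477.6 m

477.6


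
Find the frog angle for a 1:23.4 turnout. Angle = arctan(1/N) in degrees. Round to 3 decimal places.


1/N = 1/23.4 = 0.042735
angle = arctan(0.042735) = 0.042709 rad
angle = 0.042709 * 180/pi = 2.447 degrees

2.447


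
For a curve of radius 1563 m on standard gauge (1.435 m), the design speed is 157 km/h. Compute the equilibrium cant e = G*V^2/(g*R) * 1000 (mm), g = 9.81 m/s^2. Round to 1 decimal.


Convert speed: V = 157 / 3.6 = 43.6111 m/s
Apply formula: e = 1.435 * 43.6111^2 / (9.81 * 1563)
e = 1.435 * 1901.929 / 15333.03
e = 0.177999 m = 178.0 mm

178.0


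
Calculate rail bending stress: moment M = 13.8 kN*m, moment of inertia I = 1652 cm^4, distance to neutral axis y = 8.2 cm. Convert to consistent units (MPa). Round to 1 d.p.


Convert units:
M = 13.8 kN*m = 13800000 N*mm
y = 8.2 cm = 82 mm
I = 1652 cm^4 = 16520000 mm^4
sigma = 13800000 * 82 / 16520000
sigma = 68.5 MPa

68.5


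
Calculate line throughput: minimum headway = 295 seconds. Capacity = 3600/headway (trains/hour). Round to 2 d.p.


Capacity = 3600 / headway
Capacity = 3600 / 295
Capacity = 12.20 trains/hour

12.20


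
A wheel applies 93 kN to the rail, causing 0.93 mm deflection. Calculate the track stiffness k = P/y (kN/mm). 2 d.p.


Track stiffness k = P / y
k = 93 / 0.93
k = 100.00 kN/mm

100.00


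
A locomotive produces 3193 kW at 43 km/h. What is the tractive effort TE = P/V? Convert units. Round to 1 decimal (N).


Convert: P = 3193 kW = 3193000 W
V = 43 / 3.6 = 11.9444 m/s
TE = 3193000 / 11.9444
TE = 267320.9 N

267320.9


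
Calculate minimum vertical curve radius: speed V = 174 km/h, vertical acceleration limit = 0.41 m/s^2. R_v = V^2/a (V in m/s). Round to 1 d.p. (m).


Convert speed: V = 174 / 3.6 = 48.3333 m/s
V^2 = 2336.1111 m^2/s^2
R_v = 2336.1111 / 0.41
R_v = 5697.8 m

5697.8


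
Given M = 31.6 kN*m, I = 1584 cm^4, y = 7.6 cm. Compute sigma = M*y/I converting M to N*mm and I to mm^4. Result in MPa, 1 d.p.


Convert units:
M = 31.6 kN*m = 31600000 N*mm
y = 7.6 cm = 76 mm
I = 1584 cm^4 = 15840000 mm^4
sigma = 31600000 * 76 / 15840000
sigma = 151.6 MPa

151.6


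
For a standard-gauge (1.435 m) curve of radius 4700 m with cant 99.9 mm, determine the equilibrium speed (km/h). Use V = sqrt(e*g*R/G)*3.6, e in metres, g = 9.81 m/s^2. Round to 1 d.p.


Convert cant: e = 99.9 mm = 0.0999 m
V_ms = sqrt(0.0999 * 9.81 * 4700 / 1.435)
V_ms = sqrt(3209.818328) = 56.6553 m/s
V = 56.6553 * 3.6 = 204.0 km/h

204.0


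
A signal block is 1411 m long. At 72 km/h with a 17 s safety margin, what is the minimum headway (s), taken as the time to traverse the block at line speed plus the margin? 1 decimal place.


V = 72 / 3.6 = 20.0 m/s
Block traversal time = 1411 / 20.0 = 70.55 s
Headway = 70.55 + 17
Headway = 87.6 s

87.6


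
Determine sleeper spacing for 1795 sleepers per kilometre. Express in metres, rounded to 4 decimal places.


Spacing = 1000 m / number of sleepers
Spacing = 1000 / 1795
Spacing = 0.5571 m

0.5571


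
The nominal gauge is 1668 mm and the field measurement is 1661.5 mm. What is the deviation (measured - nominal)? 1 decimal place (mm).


Deviation = measured - nominal
Deviation = 1661.5 - 1668
Deviation = -6.5 mm

-6.5


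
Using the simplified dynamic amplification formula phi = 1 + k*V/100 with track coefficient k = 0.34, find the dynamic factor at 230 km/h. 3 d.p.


phi = 1 + k * V / 100
phi = 1 + 0.34 * 230 / 100
phi = 1 + 0.782
phi = 1.782

1.782


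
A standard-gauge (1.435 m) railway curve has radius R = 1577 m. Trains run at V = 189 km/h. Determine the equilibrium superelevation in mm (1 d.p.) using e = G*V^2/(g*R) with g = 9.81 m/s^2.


Convert speed: V = 189 / 3.6 = 52.5 m/s
Apply formula: e = 1.435 * 52.5^2 / (9.81 * 1577)
e = 1.435 * 2756.25 / 15470.37
e = 0.255664 m = 255.7 mm

255.7


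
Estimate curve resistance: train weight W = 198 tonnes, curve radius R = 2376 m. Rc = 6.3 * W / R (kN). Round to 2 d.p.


Rc = 6.3 * W / R
Rc = 6.3 * 198 / 2376
Rc = 1247.4 / 2376
Rc = 0.53 kN

0.53


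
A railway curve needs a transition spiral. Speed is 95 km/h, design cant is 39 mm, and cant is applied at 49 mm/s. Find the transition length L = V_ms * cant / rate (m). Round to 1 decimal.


Convert speed: V = 95 / 3.6 = 26.3889 m/s
L = 26.3889 * 39 / 49
L = 1029.1667 / 49
L = 21.0 m

21.0


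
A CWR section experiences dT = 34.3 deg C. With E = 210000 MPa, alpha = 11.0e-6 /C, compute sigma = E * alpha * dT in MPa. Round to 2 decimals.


sigma = E * alpha * dT
sigma = 210000 * 11.0e-6 * 34.3
sigma = 2.31 * 34.3
sigma = 79.23 MPa

79.23


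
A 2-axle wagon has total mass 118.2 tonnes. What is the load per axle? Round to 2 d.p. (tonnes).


Load per axle = total weight / number of axles
Load = 118.2 / 2
Load = 59.10 tonnes

59.10


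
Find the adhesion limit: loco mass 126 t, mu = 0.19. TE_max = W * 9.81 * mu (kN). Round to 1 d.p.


TE_max = W * g * mu
TE_max = 126 * 9.81 * 0.19
TE_max = 1236.06 * 0.19
TE_max = 234.9 kN

234.9


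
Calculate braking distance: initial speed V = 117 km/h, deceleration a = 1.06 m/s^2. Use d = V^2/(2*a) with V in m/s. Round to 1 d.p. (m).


Convert speed: V = 117 / 3.6 = 32.5 m/s
V^2 = 1056.25
d = 1056.25 / (2 * 1.06)
d = 1056.25 / 2.12
d = 498.2 m

498.2


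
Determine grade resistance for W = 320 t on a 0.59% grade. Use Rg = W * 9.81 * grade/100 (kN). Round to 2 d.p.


Rg = W * 9.81 * grade / 100
Rg = 320 * 9.81 * 0.59 / 100
Rg = 3139.2 * 0.0059
Rg = 18.52 kN

18.52


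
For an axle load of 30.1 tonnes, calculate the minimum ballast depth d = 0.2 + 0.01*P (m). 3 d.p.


d = 0.2 + 0.01 * 30.1
d = 0.2 + 0.301
d = 0.501 m

0.501


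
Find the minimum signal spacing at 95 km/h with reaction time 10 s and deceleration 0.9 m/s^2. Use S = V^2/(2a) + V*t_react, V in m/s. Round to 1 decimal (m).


V = 95 / 3.6 = 26.3889 m/s
Braking distance = 26.3889^2 / (2*0.9) = 386.8741 m
Sighting distance = 26.3889 * 10 = 263.8889 m
S = 386.8741 + 263.8889 = 650.8 m

650.8


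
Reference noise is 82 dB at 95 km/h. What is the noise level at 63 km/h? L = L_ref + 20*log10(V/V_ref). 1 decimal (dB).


V/V_ref = 63 / 95 = 0.663158
log10(0.663158) = -0.178383
20 * -0.178383 = -3.5677
L = 82 + -3.5677 = 78.4 dB

78.4


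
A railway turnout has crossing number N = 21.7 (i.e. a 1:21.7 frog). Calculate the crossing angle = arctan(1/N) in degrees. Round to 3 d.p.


1/N = 1/21.7 = 0.046083
angle = arctan(0.046083) = 0.04605 rad
angle = 0.04605 * 180/pi = 2.638 degrees

2.638


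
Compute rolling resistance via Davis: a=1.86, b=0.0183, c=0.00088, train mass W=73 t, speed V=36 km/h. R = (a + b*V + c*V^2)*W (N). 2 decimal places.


b*V = 0.0183 * 36 = 0.6588
c*V^2 = 0.00088 * 1296 = 1.14048
R_per_t = 1.86 + 0.6588 + 1.14048 = 3.65928 N/t
R_total = 3.65928 * 73 = 267.13 N

267.13


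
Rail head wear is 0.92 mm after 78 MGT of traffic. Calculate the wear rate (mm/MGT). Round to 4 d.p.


Wear rate = total wear / cumulative tonnage
Rate = 0.92 / 78
Rate = 0.0118 mm/MGT

0.0118


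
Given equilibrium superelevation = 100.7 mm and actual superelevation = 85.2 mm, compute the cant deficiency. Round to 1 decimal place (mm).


Cant deficiency = equilibrium cant - actual cant
CD = 100.7 - 85.2
CD = 15.5 mm

15.5


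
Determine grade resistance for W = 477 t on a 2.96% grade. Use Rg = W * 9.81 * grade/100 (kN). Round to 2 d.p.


Rg = W * 9.81 * grade / 100
Rg = 477 * 9.81 * 2.96 / 100
Rg = 4679.37 * 0.0296
Rg = 138.51 kN

138.51


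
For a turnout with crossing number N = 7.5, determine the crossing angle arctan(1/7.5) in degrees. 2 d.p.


1/N = 1/7.5 = 0.133333
angle = arctan(0.133333) = 0.132552 rad
angle = 0.132552 * 180/pi = 7.59 degrees

7.59


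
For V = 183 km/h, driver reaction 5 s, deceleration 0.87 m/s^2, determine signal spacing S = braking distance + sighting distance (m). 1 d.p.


V = 183 / 3.6 = 50.8333 m/s
Braking distance = 50.8333^2 / (2*0.87) = 1485.0734 m
Sighting distance = 50.8333 * 5 = 254.1667 m
S = 1485.0734 + 254.1667 = 1739.2 m

1739.2


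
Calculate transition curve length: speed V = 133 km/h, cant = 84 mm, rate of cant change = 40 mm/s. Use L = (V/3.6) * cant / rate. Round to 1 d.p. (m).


Convert speed: V = 133 / 3.6 = 36.9444 m/s
L = 36.9444 * 84 / 40
L = 3103.3333 / 40
L = 77.6 m

77.6


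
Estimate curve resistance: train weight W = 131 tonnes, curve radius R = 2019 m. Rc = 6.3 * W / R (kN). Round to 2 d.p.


Rc = 6.3 * W / R
Rc = 6.3 * 131 / 2019
Rc = 825.3 / 2019
Rc = 0.41 kN

0.41


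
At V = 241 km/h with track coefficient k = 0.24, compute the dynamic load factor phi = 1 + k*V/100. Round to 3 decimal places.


phi = 1 + k * V / 100
phi = 1 + 0.24 * 241 / 100
phi = 1 + 0.5784
phi = 1.578

1.578


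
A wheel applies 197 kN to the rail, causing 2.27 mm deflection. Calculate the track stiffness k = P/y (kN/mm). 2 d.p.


Track stiffness k = P / y
k = 197 / 2.27
k = 86.78 kN/mm

86.78


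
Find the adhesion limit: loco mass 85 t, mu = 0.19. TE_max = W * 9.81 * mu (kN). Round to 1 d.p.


TE_max = W * g * mu
TE_max = 85 * 9.81 * 0.19
TE_max = 833.85 * 0.19
TE_max = 158.4 kN

158.4


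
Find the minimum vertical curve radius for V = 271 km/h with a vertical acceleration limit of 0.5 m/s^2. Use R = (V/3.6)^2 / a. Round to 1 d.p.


Convert speed: V = 271 / 3.6 = 75.2778 m/s
V^2 = 5666.7438 m^2/s^2
R_v = 5666.7438 / 0.5
R_v = 11333.5 m

11333.5


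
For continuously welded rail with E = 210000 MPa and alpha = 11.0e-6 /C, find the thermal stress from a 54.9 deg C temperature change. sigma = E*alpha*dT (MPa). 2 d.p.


sigma = E * alpha * dT
sigma = 210000 * 11.0e-6 * 54.9
sigma = 2.31 * 54.9
sigma = 126.82 MPa

126.82


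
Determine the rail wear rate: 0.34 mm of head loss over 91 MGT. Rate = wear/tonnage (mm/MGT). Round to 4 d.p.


Wear rate = total wear / cumulative tonnage
Rate = 0.34 / 91
Rate = 0.0037 mm/MGT

0.0037


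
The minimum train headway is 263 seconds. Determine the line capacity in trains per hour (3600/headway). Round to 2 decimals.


Capacity = 3600 / headway
Capacity = 3600 / 263
Capacity = 13.69 trains/hour

13.69


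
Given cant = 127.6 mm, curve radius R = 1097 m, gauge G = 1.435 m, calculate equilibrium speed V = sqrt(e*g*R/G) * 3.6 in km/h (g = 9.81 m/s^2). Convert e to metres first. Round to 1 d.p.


Convert cant: e = 127.6 mm = 0.1276 m
V_ms = sqrt(0.1276 * 9.81 * 1097 / 1.435)
V_ms = sqrt(956.917305) = 30.9341 m/s
V = 30.9341 * 3.6 = 111.4 km/h

111.4


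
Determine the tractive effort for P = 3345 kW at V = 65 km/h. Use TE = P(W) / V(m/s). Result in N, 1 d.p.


Convert: P = 3345 kW = 3345000 W
V = 65 / 3.6 = 18.0556 m/s
TE = 3345000 / 18.0556
TE = 185261.5 N

185261.5


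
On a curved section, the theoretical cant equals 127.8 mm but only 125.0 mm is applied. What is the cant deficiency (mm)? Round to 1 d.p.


Cant deficiency = equilibrium cant - actual cant
CD = 127.8 - 125.0
CD = 2.8 mm

2.8


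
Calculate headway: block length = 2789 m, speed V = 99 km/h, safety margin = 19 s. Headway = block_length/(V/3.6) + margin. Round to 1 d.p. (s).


V = 99 / 3.6 = 27.5 m/s
Block traversal time = 2789 / 27.5 = 101.4182 s
Headway = 101.4182 + 19
Headway = 120.4 s

120.4


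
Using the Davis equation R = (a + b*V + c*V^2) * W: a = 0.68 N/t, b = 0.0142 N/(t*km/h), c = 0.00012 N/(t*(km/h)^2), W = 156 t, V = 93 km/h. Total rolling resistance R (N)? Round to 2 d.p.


b*V = 0.0142 * 93 = 1.3206
c*V^2 = 0.00012 * 8649 = 1.03788
R_per_t = 0.68 + 1.3206 + 1.03788 = 3.03848 N/t
R_total = 3.03848 * 156 = 474.00 N

474.00


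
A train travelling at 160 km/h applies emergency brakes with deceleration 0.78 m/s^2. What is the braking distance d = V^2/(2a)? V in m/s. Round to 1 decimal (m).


Convert speed: V = 160 / 3.6 = 44.4444 m/s
V^2 = 1975.3086
d = 1975.3086 / (2 * 0.78)
d = 1975.3086 / 1.56
d = 1266.2 m

1266.2


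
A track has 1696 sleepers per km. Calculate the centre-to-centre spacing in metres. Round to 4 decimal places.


Spacing = 1000 m / number of sleepers
Spacing = 1000 / 1696
Spacing = 0.5896 m

0.5896


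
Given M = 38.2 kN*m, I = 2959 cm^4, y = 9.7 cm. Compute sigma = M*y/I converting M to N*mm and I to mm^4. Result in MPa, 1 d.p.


Convert units:
M = 38.2 kN*m = 38200000 N*mm
y = 9.7 cm = 97 mm
I = 2959 cm^4 = 29590000 mm^4
sigma = 38200000 * 97 / 29590000
sigma = 125.2 MPa

125.2


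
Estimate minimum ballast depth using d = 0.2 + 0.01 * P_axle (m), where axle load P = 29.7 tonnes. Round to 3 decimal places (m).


d = 0.2 + 0.01 * 29.7
d = 0.2 + 0.297
d = 0.497 m

0.497


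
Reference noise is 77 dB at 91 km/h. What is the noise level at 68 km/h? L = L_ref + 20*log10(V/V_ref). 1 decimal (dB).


V/V_ref = 68 / 91 = 0.747253
log10(0.747253) = -0.126532
20 * -0.126532 = -2.5306
L = 77 + -2.5306 = 74.5 dB

74.5


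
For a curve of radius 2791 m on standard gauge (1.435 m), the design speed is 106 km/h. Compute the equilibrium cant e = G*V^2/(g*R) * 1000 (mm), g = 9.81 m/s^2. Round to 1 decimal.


Convert speed: V = 106 / 3.6 = 29.4444 m/s
Apply formula: e = 1.435 * 29.4444^2 / (9.81 * 2791)
e = 1.435 * 866.9753 / 27379.71
e = 0.045439 m = 45.4 mm

45.4


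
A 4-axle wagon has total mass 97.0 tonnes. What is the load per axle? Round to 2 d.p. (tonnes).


Load per axle = total weight / number of axles
Load = 97.0 / 4
Load = 24.25 tonnes

24.25


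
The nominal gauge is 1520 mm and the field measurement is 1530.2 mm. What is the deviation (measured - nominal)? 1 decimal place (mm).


Deviation = measured - nominal
Deviation = 1530.2 - 1520
Deviation = 10.2 mm

10.2


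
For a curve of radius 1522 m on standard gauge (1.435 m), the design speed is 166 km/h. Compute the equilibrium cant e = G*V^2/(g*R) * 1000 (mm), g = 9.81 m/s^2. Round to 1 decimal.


Convert speed: V = 166 / 3.6 = 46.1111 m/s
Apply formula: e = 1.435 * 46.1111^2 / (9.81 * 1522)
e = 1.435 * 2126.2346 / 14930.82
e = 0.204352 m = 204.4 mm

204.4


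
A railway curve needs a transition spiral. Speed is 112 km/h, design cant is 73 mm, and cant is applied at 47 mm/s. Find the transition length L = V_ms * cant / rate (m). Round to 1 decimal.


Convert speed: V = 112 / 3.6 = 31.1111 m/s
L = 31.1111 * 73 / 47
L = 2271.1111 / 47
L = 48.3 m

48.3


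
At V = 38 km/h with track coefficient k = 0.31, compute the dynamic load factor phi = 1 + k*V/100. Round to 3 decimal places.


phi = 1 + k * V / 100
phi = 1 + 0.31 * 38 / 100
phi = 1 + 0.1178
phi = 1.118

1.118


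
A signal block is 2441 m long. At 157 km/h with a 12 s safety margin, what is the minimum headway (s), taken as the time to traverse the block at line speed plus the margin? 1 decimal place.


V = 157 / 3.6 = 43.6111 m/s
Block traversal time = 2441 / 43.6111 = 55.972 s
Headway = 55.972 + 12
Headway = 68.0 s

68.0


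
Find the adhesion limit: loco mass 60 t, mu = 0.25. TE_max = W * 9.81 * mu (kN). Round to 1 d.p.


TE_max = W * g * mu
TE_max = 60 * 9.81 * 0.25
TE_max = 588.6 * 0.25
TE_max = 147.2 kN

147.2


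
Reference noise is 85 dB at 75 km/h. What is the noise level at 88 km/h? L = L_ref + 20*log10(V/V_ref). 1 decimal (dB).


V/V_ref = 88 / 75 = 1.173333
log10(1.173333) = 0.069421
20 * 0.069421 = 1.3884
L = 85 + 1.3884 = 86.4 dB

86.4


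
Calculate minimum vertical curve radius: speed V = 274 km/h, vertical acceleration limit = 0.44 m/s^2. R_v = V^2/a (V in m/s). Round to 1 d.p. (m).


Convert speed: V = 274 / 3.6 = 76.1111 m/s
V^2 = 5792.9012 m^2/s^2
R_v = 5792.9012 / 0.44
R_v = 13165.7 m

13165.7


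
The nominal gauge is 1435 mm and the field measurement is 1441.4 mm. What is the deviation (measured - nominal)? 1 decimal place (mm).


Deviation = measured - nominal
Deviation = 1441.4 - 1435
Deviation = 6.4 mm

6.4


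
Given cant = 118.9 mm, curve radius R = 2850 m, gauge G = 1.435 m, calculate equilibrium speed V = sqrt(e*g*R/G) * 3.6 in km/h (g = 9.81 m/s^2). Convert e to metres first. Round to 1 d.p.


Convert cant: e = 118.9 mm = 0.1189 m
V_ms = sqrt(0.1189 * 9.81 * 2850 / 1.435)
V_ms = sqrt(2316.561429) = 48.1307 m/s
V = 48.1307 * 3.6 = 173.3 km/h

173.3


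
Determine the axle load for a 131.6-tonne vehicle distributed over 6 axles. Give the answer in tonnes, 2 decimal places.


Load per axle = total weight / number of axles
Load = 131.6 / 6
Load = 21.93 tonnes

21.93


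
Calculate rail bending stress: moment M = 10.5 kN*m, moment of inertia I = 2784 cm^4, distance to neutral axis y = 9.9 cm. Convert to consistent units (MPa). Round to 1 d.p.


Convert units:
M = 10.5 kN*m = 10500000 N*mm
y = 9.9 cm = 99 mm
I = 2784 cm^4 = 27840000 mm^4
sigma = 10500000 * 99 / 27840000
sigma = 37.3 MPa

37.3


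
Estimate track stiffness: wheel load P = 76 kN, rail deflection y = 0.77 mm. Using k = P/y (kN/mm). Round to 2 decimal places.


Track stiffness k = P / y
k = 76 / 0.77
k = 98.70 kN/mm

98.70


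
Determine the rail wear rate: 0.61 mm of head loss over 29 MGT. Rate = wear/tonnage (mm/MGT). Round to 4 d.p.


Wear rate = total wear / cumulative tonnage
Rate = 0.61 / 29
Rate = 0.0210 mm/MGT

0.0210


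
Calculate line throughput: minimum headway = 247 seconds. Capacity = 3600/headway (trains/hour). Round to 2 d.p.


Capacity = 3600 / headway
Capacity = 3600 / 247
Capacity = 14.57 trains/hour

14.57


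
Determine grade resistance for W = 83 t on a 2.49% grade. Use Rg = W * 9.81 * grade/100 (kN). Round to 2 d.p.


Rg = W * 9.81 * grade / 100
Rg = 83 * 9.81 * 2.49 / 100
Rg = 814.23 * 0.0249
Rg = 20.27 kN

20.27


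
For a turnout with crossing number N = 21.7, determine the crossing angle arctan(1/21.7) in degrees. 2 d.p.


1/N = 1/21.7 = 0.046083
angle = arctan(0.046083) = 0.04605 rad
angle = 0.04605 * 180/pi = 2.64 degrees

2.64


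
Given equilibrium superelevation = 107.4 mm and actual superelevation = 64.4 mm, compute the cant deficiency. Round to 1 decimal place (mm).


Cant deficiency = equilibrium cant - actual cant
CD = 107.4 - 64.4
CD = 43.0 mm

43.0


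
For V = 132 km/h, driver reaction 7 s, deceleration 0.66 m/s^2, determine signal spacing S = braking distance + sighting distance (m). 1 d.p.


V = 132 / 3.6 = 36.6667 m/s
Braking distance = 36.6667^2 / (2*0.66) = 1018.5185 m
Sighting distance = 36.6667 * 7 = 256.6667 m
S = 1018.5185 + 256.6667 = 1275.2 m

1275.2


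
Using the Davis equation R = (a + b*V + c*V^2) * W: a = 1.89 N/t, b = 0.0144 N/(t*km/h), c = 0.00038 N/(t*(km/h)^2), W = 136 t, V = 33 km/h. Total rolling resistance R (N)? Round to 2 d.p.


b*V = 0.0144 * 33 = 0.4752
c*V^2 = 0.00038 * 1089 = 0.41382
R_per_t = 1.89 + 0.4752 + 0.41382 = 2.77902 N/t
R_total = 2.77902 * 136 = 377.95 N

377.95


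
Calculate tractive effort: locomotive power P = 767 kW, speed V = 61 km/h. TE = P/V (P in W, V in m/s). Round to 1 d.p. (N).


Convert: P = 767 kW = 767000 W
V = 61 / 3.6 = 16.9444 m/s
TE = 767000 / 16.9444
TE = 45265.6 N

45265.6


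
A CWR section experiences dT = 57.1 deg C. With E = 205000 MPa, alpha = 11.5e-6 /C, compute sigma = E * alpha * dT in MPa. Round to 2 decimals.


sigma = E * alpha * dT
sigma = 205000 * 11.5e-6 * 57.1
sigma = 2.3575 * 57.1
sigma = 134.61 MPa

134.61


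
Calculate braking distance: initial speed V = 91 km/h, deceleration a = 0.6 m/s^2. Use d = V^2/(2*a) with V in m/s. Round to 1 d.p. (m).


Convert speed: V = 91 / 3.6 = 25.2778 m/s
V^2 = 638.966
d = 638.966 / (2 * 0.6)
d = 638.966 / 1.2
d = 532.5 m

532.5


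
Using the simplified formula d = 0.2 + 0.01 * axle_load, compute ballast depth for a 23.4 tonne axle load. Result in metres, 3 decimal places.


d = 0.2 + 0.01 * 23.4
d = 0.2 + 0.234
d = 0.434 m

0.434


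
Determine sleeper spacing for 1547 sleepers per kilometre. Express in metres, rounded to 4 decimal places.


Spacing = 1000 m / number of sleepers
Spacing = 1000 / 1547
Spacing = 0.6464 m

0.6464


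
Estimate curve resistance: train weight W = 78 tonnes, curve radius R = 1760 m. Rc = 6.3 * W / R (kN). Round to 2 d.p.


Rc = 6.3 * W / R
Rc = 6.3 * 78 / 1760
Rc = 491.4 / 1760
Rc = 0.28 kN

0.28


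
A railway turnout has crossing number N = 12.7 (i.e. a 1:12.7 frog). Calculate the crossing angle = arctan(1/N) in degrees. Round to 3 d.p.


1/N = 1/12.7 = 0.07874
angle = arctan(0.07874) = 0.078578 rad
angle = 0.078578 * 180/pi = 4.502 degrees

4.502


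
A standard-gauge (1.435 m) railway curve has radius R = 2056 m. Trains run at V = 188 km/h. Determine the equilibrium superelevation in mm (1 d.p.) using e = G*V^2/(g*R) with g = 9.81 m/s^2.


Convert speed: V = 188 / 3.6 = 52.2222 m/s
Apply formula: e = 1.435 * 52.2222^2 / (9.81 * 2056)
e = 1.435 * 2727.1605 / 20169.36
e = 0.194031 m = 194.0 mm

194.0


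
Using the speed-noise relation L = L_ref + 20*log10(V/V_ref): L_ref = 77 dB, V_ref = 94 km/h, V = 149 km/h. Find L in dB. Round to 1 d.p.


V/V_ref = 149 / 94 = 1.585106
log10(1.585106) = 0.200058
20 * 0.200058 = 4.0012
L = 77 + 4.0012 = 81.0 dB

81.0


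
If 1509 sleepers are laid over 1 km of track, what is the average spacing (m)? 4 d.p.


Spacing = 1000 m / number of sleepers
Spacing = 1000 / 1509
Spacing = 0.6627 m

0.6627


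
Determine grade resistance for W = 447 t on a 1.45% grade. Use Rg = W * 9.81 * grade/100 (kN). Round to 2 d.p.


Rg = W * 9.81 * grade / 100
Rg = 447 * 9.81 * 1.45 / 100
Rg = 4385.07 * 0.0145
Rg = 63.58 kN

63.58


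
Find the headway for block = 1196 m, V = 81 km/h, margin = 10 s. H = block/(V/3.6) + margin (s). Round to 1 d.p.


V = 81 / 3.6 = 22.5 m/s
Block traversal time = 1196 / 22.5 = 53.1556 s
Headway = 53.1556 + 10
Headway = 63.2 s

63.2


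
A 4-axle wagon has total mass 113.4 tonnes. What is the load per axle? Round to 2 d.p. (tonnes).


Load per axle = total weight / number of axles
Load = 113.4 / 4
Load = 28.35 tonnes

28.35


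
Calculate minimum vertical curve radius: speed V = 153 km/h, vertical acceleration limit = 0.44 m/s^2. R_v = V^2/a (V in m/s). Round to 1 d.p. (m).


Convert speed: V = 153 / 3.6 = 42.5 m/s
V^2 = 1806.25 m^2/s^2
R_v = 1806.25 / 0.44
R_v = 4105.1 m

4105.1


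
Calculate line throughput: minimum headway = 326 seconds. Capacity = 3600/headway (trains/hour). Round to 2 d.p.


Capacity = 3600 / headway
Capacity = 3600 / 326
Capacity = 11.04 trains/hour

11.04


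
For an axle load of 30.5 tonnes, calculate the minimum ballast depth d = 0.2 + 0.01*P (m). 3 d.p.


d = 0.2 + 0.01 * 30.5
d = 0.2 + 0.305
d = 0.505 m

0.505


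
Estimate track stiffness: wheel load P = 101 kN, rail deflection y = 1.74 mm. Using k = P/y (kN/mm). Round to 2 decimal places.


Track stiffness k = P / y
k = 101 / 1.74
k = 58.05 kN/mm

58.05


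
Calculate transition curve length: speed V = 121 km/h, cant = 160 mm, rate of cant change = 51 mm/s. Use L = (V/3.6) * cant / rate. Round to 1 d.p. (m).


Convert speed: V = 121 / 3.6 = 33.6111 m/s
L = 33.6111 * 160 / 51
L = 5377.7778 / 51
L = 105.4 m

105.4


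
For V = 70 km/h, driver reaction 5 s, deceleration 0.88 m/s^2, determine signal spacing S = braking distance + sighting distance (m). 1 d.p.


V = 70 / 3.6 = 19.4444 m/s
Braking distance = 19.4444^2 / (2*0.88) = 214.8218 m
Sighting distance = 19.4444 * 5 = 97.2222 m
S = 214.8218 + 97.2222 = 312.0 m

312.0


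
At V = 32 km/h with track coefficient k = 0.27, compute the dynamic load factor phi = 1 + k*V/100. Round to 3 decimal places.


phi = 1 + k * V / 100
phi = 1 + 0.27 * 32 / 100
phi = 1 + 0.0864
phi = 1.086

1.086


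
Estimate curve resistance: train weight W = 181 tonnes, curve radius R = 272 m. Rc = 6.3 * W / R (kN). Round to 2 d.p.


Rc = 6.3 * W / R
Rc = 6.3 * 181 / 272
Rc = 1140.3 / 272
Rc = 4.19 kN

4.19


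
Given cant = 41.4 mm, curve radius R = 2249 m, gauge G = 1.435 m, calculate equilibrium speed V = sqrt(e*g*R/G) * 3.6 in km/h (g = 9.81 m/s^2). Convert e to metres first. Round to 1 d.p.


Convert cant: e = 41.4 mm = 0.0414 m
V_ms = sqrt(0.0414 * 9.81 * 2249 / 1.435)
V_ms = sqrt(636.51245) = 25.2292 m/s
V = 25.2292 * 3.6 = 90.8 km/h

90.8


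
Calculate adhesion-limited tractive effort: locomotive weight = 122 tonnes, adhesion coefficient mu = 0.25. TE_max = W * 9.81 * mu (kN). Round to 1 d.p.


TE_max = W * g * mu
TE_max = 122 * 9.81 * 0.25
TE_max = 1196.82 * 0.25
TE_max = 299.2 kN

299.2


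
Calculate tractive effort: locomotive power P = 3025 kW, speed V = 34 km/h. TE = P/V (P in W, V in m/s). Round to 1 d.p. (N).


Convert: P = 3025 kW = 3025000 W
V = 34 / 3.6 = 9.4444 m/s
TE = 3025000 / 9.4444
TE = 320294.1 N

320294.1


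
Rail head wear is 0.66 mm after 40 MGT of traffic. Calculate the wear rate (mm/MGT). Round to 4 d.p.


Wear rate = total wear / cumulative tonnage
Rate = 0.66 / 40
Rate = 0.0165 mm/MGT

0.0165


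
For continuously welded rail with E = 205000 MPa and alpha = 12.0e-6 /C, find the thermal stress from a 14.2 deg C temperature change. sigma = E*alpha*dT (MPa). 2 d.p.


sigma = E * alpha * dT
sigma = 205000 * 12.0e-6 * 14.2
sigma = 2.46 * 14.2
sigma = 34.93 MPa

34.93


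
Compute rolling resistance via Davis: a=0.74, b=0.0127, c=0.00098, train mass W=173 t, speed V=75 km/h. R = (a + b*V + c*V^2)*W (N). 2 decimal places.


b*V = 0.0127 * 75 = 0.9525
c*V^2 = 0.00098 * 5625 = 5.5125
R_per_t = 0.74 + 0.9525 + 5.5125 = 7.205 N/t
R_total = 7.205 * 173 = 1246.47 N

1246.47


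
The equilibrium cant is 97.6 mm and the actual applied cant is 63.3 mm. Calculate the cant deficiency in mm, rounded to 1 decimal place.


Cant deficiency = equilibrium cant - actual cant
CD = 97.6 - 63.3
CD = 34.3 mm

34.3


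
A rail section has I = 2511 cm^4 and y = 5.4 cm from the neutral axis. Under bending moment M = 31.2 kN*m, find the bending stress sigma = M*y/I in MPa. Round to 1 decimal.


Convert units:
M = 31.2 kN*m = 31200000 N*mm
y = 5.4 cm = 54 mm
I = 2511 cm^4 = 25110000 mm^4
sigma = 31200000 * 54 / 25110000
sigma = 67.1 MPa

67.1


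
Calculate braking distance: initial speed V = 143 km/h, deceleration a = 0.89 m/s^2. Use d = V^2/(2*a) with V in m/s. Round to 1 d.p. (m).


Convert speed: V = 143 / 3.6 = 39.7222 m/s
V^2 = 1577.8549
d = 1577.8549 / (2 * 0.89)
d = 1577.8549 / 1.78
d = 886.4 m

886.4


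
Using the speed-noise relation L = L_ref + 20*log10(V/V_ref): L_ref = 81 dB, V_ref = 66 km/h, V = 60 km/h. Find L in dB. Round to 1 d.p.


V/V_ref = 60 / 66 = 0.909091
log10(0.909091) = -0.041393
20 * -0.041393 = -0.8279
L = 81 + -0.8279 = 80.2 dB

80.2


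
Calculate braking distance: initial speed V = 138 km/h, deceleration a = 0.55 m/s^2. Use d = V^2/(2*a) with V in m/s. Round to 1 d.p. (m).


Convert speed: V = 138 / 3.6 = 38.3333 m/s
V^2 = 1469.4444
d = 1469.4444 / (2 * 0.55)
d = 1469.4444 / 1.1
d = 1335.9 m

1335.9


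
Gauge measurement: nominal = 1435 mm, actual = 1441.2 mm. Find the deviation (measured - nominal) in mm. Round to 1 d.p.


Deviation = measured - nominal
Deviation = 1441.2 - 1435
Deviation = 6.2 mm

6.2


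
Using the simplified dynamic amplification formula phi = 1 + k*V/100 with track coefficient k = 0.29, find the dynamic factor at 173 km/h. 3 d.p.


phi = 1 + k * V / 100
phi = 1 + 0.29 * 173 / 100
phi = 1 + 0.5017
phi = 1.502

1.502
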